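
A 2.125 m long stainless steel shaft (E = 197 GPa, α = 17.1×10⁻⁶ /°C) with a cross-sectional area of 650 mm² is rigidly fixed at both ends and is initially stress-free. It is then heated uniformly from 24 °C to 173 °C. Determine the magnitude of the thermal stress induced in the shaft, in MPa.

Because both ends are immovable the net strain is zero, and the suppressed thermal strain is αΔT = 17.1×10⁻⁶ × 149 = 2547.9×10⁻⁶.
σ = EαΔT = 197×10³ × 17.1×10⁻⁶ × 149 = 501.9 MPa (compressive; the shaft is trying to expand).

σ ≈ 502 MPa (compressive)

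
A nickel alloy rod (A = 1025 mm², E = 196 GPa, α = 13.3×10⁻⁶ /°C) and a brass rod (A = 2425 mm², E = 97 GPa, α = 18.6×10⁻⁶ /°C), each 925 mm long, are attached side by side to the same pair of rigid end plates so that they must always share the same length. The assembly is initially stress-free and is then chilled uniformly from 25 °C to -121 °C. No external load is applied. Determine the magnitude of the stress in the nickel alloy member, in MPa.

The brass has the larger α, so on cooling it would change length more than the nickel alloy if both were free. The rigid plates force a common final length, so the brass is put into tension and the nickel alloy into compression, with equal and opposite forces P (no external load).
Setting the final lengths equal and cancelling L: (α₁ − α₂)ΔT = P/(A₁E₁) + P/(A₂E₂).
|α₁ − α₂|·ΔT = 5.3×10⁻⁶ × 146 = 0.0007738.
1/(A₁E₁) + 1/(A₂E₂) = 1/(1025×196×10³) + 1/(2425×97×10³) = 9.229×10⁻⁹ N⁻¹.
P = 0.0007738 / 9.229×10⁻⁹ = 83850 N = 83.85 kN.
σ_{nickel alloy} = P/A₁ = 83850/1025 = 81.8 MPa, compressive.

σ ≈ 81.8 MPa (compressive)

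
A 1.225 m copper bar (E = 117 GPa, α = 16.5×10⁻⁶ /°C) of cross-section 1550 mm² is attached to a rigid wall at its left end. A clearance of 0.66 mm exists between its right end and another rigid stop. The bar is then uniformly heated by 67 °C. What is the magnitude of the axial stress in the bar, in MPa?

Free thermal elongation = αΔT L = 16.5×10⁻⁶ × 67 × 1225 = 1.354 mm.
After closing the 0.66 mm clearance, 1.354 − 0.66 = 0.6942 mm of expansion remains to be suppressed by the wall.
So σ = E(δ_free − g)/L = 117×10³ × 0.6942/1225 = 66.31 MPa.

σ ≈ 66.3 MPa (compressive)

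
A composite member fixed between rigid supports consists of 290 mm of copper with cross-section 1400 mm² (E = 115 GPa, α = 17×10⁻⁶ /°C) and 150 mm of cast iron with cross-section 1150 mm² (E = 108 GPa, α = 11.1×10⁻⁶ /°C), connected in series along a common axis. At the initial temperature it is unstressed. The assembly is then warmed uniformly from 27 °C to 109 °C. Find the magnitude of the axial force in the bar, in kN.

With the walls removed the bar would change length by δ_free = Σ αᵢΔT Lᵢ = 17×10⁻⁶×82×290 + 11.1×10⁻⁶×82×150 = 0.5408 mm.
The rigid supports impose zero overall length change; the single axial force P common to all segments must satisfy P Σ Lᵢ/(AᵢEᵢ) = δ_free.
Σ Lᵢ/(AᵢEᵢ) = 290/(1400×115×10³) + 150/(1150×108×10³) = 3.009×10⁻⁶ mm/N.
So P = 0.5408 / 3.009×10⁻⁶ = 179.7 kN, compressive.

P ≈ 180 kN (compressive)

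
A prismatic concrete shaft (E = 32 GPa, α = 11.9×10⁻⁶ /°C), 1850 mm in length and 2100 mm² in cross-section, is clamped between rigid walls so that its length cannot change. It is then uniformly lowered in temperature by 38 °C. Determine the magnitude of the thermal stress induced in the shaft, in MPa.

The supports are rigid, so the total axial strain is zero. The restrained thermal strain is ε = αΔT = 11.9×10⁻⁶ × 38 = 452.2×10⁻⁶.
The stress required to suppress this strain is σ = Eε = 32×10³ × 452.2×10⁻⁶ = 14.47 MPa, tensile since the shaft is trying to contract.

σ ≈ 14.5 MPa (tensile)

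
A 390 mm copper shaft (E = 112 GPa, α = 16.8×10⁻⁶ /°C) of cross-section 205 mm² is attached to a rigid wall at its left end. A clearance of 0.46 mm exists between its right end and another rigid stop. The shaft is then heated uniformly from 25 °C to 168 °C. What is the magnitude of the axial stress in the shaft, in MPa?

σ ≈ 137 MPa (compressive)

Free thermal elongation = αΔT L = 16.8×10⁻⁶ × 143 × 390 = 0.9369 mm.
This exceeds the 0.46 mm gap, so the wall pushes back. The portion of expansion that must be recovered elastically is δ_free − gap = 0.9369 − 0.46 = 0.4769 mm.
That suppressed elongation corresponds to σ = E·Δ/L = 112×10³ × 0.4769/390 = 137 MPa.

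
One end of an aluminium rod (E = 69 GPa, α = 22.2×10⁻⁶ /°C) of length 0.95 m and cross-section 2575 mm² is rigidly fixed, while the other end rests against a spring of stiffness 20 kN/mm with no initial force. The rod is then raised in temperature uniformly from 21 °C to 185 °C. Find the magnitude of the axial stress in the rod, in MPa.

If the spring were absent the rod would lengthen by αΔT L = 22.2×10⁻⁶ × 164 × 950 = 3.459 mm.
With a force P in the spring, the elastic change of the rod is PL/(AE) and that of the spring is P/k; compatibility requires their sum to equal δ_free.
P [ L/(AE) + 1/k ] = δ_free → P [ 950/(2575×69×10³) + 1/(20×10³) ] = 3.459.
P = 3.459 / 5.535×10⁻⁵ = 62490 N.
σ = P/A = 62490/2575 = 24.27 MPa.

σ ≈ 24.3 MPa (compressive)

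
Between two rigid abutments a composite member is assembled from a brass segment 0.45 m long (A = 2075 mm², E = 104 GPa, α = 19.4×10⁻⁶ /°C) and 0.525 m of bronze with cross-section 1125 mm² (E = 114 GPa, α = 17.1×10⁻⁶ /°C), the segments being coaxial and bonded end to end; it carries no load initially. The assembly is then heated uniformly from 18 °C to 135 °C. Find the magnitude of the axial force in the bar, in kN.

Free thermal expansion of the whole bar: Σ αᵢΔT Lᵢ = 19.4×10⁻⁶×117×450 + 17.1×10⁻⁶×117×525 = 2.072 mm.
The walls prevent any net length change, so an axial force P (same in every segment) develops. Compatibility: P · Σ Lᵢ/(AᵢEᵢ) = δ_free.
Σ Lᵢ/(AᵢEᵢ) = 450/(2075×104×10³) + 525/(1125×114×10³) = 6.179×10⁻⁶ mm/N.
So P = 2.072 / 6.179×10⁻⁶ = 335.3 kN, compressive.

P ≈ 335 kN (compressive)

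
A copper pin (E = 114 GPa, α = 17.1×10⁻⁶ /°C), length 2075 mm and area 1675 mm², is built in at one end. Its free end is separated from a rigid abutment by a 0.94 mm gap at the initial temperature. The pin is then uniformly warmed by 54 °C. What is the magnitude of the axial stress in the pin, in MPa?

σ ≈ 53.6 MPa (compressive)

If the wall were absent the pin would grow by αΔT L = 17.1×10⁻⁶ × 54 × 2075 = 1.916 mm.
This exceeds the 0.94 mm gap, so the wall pushes back. The portion of expansion that must be recovered elastically is δ_free − gap = 1.916 − 0.94 = 0.9761 mm.
So σ = E(δ_free − g)/L = 114×10³ × 0.9761/2075 = 53.62 MPa.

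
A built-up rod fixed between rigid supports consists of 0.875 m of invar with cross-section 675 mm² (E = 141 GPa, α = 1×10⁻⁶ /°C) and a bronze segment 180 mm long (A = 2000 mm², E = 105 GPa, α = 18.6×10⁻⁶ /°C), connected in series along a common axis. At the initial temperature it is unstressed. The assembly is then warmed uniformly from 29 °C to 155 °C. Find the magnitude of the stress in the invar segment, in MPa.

σ ≈ 78.4 MPa (compressive)

With the walls removed the bar would change length by δ_free = Σ αᵢΔT Lᵢ = 1×10⁻⁶×126×875 + 18.6×10⁻⁶×126×180 = 0.5321 mm.
Since the ends are fixed, an axial force P builds up, equal in every segment, with P · Σ Lᵢ/(AᵢEᵢ) = δ_free.
The series flexibility is Σ Lᵢ/(AᵢEᵢ) = 875/(675×141×10³) + 180/(2000×105×10³) = 1.005×10⁻⁵ mm/N.
P = 0.5321 / 1.005×10⁻⁵ = 52940 N = 52.94 kN, compressive.
σ_{invar} = P / A = 52940 / 675 = 78.43 MPa.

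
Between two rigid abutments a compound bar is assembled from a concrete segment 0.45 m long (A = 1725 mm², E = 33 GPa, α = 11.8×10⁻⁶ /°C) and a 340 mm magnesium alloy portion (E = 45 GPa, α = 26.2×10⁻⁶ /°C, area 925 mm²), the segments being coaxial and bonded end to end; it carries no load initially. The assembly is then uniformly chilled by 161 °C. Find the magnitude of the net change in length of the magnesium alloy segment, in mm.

Free thermal contraction of the whole bar: Σ αᵢΔT Lᵢ = 11.8×10⁻⁶×161×450 + 26.2×10⁻⁶×161×340 = 2.289 mm.
The walls prevent any net length change, so an axial force P (same in every segment) develops. Compatibility: P · Σ Lᵢ/(AᵢEᵢ) = δ_free.
Σ Lᵢ/(AᵢEᵢ) = 450/(1725×33×10³) + 340/(925×45×10³) = 1.607×10⁻⁵ mm/N.
P = 2.289 / 1.607×10⁻⁵ = 142400 N = 142.4 kN, tensile.
For the magnesium alloy segment, free thermal change = 26.2×10⁻⁶×161×340 = 1.434 mm and elastic change from P = 142400×340/(925×45×10³) = 1.163 mm; these oppose, so the net change is 0.271 mm (segment shortens).

|ΔL| ≈ 0.271 mm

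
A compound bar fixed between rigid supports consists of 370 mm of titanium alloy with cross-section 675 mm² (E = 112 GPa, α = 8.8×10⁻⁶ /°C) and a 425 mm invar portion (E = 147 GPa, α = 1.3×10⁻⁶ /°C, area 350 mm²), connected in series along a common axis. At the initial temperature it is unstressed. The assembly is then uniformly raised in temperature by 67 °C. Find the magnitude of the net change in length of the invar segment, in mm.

|ΔL| ≈ 0.123 mm

Free thermal expansion of the whole bar: Σ αᵢΔT Lᵢ = 8.8×10⁻⁶×67×370 + 1.3×10⁻⁶×67×425 = 0.2552 mm.
The walls prevent any net length change, so an axial force P (same in every segment) develops. Compatibility: P · Σ Lᵢ/(AᵢEᵢ) = δ_free.
Σ Lᵢ/(AᵢEᵢ) = 370/(675×112×10³) + 425/(350×147×10³) = 1.315×10⁻⁵ mm/N.
Hence P = δ_free / Σ(L/AE) = 0.2552/1.315×10⁻⁵ = 19.4 kN (compressive).
For the invar segment, free thermal change = 1.3×10⁻⁶×67×425 = 0.03702 mm and elastic change from P = 19400×425/(350×147×10³) = 0.1602 mm; these oppose, so the net change is 0.123 mm (segment shortens).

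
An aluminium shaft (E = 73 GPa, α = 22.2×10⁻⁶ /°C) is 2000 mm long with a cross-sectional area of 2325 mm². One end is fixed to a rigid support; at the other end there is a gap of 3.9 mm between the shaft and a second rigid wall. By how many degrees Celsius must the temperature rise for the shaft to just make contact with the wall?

The gap closes when αΔT L = 3.9 mm, since the shaft is still unstressed at that instant.
ΔT = 3.9 / (22.2×10⁻⁶ × 2000) = 87.84 °C.

ΔT ≈ 87.8 °C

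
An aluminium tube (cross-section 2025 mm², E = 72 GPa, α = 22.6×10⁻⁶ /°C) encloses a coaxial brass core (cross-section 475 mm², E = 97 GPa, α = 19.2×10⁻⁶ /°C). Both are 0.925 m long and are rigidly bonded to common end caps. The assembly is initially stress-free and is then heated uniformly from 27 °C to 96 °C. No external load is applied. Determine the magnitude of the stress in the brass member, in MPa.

σ ≈ 17.3 MPa (tensile)

Equilibrium of a rigid end plate with no external load gives equal and opposite internal forces ±P in the two members. Since α_{aluminium} > α_{brass}, heating drives the aluminium into compression and the brass into tension.
Compatibility of the two members (thermal + elastic change equal): (α₁ − α₂)ΔT = P·[1/(A₁E₁) + 1/(A₂E₂)].
|α₁ − α₂|·ΔT = 3.4×10⁻⁶ × 69 = 0.0002346.
1/(A₁E₁) + 1/(A₂E₂) = 1/(2025×72×10³) + 1/(475×97×10³) = 2.856×10⁻⁸ N⁻¹.
P = 0.0002346 / 2.856×10⁻⁸ = 8214 N = 8.214 kN.
σ_{brass} = P/A₂ = 8214/475 = 17.29 MPa, tensile.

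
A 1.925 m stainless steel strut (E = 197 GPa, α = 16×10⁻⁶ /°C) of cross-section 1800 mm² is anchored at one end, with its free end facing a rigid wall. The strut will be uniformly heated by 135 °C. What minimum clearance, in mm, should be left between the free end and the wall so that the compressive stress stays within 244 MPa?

g ≈ 1.77 mm

Free expansion if unrestrained: δ_free = αΔT L = 16×10⁻⁶ × 135 × 1925 = 4.158 mm.
A stress of 244 MPa corresponds to the wall pushing the strut back by σL/E = 244×1925/(197×10³) = 2.384 mm.
The gap must absorb the remainder: g_min = 4.158 − 2.384 = 1.774 mm.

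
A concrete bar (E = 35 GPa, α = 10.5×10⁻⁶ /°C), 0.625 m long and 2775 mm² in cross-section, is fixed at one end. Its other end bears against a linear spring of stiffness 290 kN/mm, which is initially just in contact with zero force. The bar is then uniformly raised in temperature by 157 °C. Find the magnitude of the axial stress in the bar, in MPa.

If the spring were absent the bar would lengthen by αΔT L = 10.5×10⁻⁶ × 157 × 625 = 1.03 mm.
With a force P in the spring, the elastic change of the bar is PL/(AE) and that of the spring is P/k; compatibility requires their sum to equal δ_free.
P [ L/(AE) + 1/k ] = δ_free → P [ 625/(2775×35×10³) + 1/(290×10³) ] = 1.03.
P = 1.03 / 9.883×10⁻⁶ = 104200 N.
σ = P/A = 104200/2775 = 37.57 MPa.

σ ≈ 37.6 MPa (compressive)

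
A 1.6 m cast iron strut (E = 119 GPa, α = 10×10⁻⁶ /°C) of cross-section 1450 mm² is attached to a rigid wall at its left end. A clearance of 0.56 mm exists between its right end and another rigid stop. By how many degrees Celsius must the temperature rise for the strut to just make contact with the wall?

The gap closes when αΔT L = 0.56 mm, since the strut is still unstressed at that instant.
ΔT = 0.56 / (10×10⁻⁶ × 1600) = 35 °C.

ΔT ≈ 35 °C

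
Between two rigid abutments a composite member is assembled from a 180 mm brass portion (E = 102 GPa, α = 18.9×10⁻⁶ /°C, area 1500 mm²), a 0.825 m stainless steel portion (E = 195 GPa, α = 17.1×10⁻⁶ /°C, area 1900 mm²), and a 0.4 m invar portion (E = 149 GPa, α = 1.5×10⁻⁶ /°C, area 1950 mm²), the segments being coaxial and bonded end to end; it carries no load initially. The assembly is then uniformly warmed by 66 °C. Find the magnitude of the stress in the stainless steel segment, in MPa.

σ ≈ 132 MPa (compressive)

With the walls removed the bar would change length by δ_free = Σ αᵢΔT Lᵢ = 18.9×10⁻⁶×66×180 + 17.1×10⁻⁶×66×825 + 1.5×10⁻⁶×66×400 = 1.195 mm.
The walls prevent any net length change, so an axial force P (same in every segment) develops. Compatibility: P · Σ Lᵢ/(AᵢEᵢ) = δ_free.
Σ Lᵢ/(AᵢEᵢ) = 180/(1500×102×10³) + 825/(1900×195×10³) + 400/(1950×149×10³) = 4.78×10⁻⁶ mm/N.
Hence P = δ_free / Σ(L/AE) = 1.195/4.78×10⁻⁶ = 250.1 kN (compressive).
σ_{stainless steel} = P / A = 250100 / 1900 = 131.6 MPa.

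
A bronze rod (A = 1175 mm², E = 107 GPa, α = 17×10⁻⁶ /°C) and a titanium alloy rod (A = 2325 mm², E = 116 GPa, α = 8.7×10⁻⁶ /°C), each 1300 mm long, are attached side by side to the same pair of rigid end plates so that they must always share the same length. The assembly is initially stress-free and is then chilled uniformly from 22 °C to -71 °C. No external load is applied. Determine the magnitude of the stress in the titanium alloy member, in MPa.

σ ≈ 28.5 MPa (compressive)

Both members must finish at the same length. With the larger α, the bronze tends to over-contract; the plates restrain it, putting the bronze in tension and the titanium alloy in compression. With no external load the two internal forces are equal and opposite, magnitude P.
Equating the net (thermal + elastic) strains gives |α₁ − α₂|·ΔT = P·[1/(A₁E₁) + 1/(A₂E₂)].
|α₁ − α₂|·ΔT = 8.3×10⁻⁶ × 93 = 0.0007719.
1/(A₁E₁) + 1/(A₂E₂) = 1/(1175×107×10³) + 1/(2325×116×10³) = 1.166×10⁻⁸ N⁻¹.
P = 0.0007719 / 1.166×10⁻⁸ = 66190 N = 66.19 kN.
σ_{titanium alloy} = P/A₂ = 66190/2325 = 28.47 MPa, compressive.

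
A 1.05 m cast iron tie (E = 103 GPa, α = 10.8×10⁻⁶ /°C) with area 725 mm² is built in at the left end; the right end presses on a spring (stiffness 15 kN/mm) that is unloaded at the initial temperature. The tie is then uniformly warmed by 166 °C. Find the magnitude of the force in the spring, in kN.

P ≈ 23.3 kN

The unrestrained thermal change is αΔT L = 10.8×10⁻⁶ × 166 × 1050 = 1.882 mm.
With a force P in the spring, the elastic change of the tie is PL/(AE) and that of the spring is P/k; compatibility requires their sum to equal δ_free.
P [ L/(AE) + 1/k ] = δ_free → P [ 1050/(725×103×10³) + 1/(15×10³) ] = 1.882.
P = 1.882 / 8.073×10⁻⁵ = 23320 N.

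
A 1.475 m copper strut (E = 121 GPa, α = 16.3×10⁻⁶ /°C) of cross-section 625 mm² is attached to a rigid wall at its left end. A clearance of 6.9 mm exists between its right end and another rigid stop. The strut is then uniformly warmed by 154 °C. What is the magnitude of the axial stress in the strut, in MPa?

σ ≈ 0 MPa

Unrestrained expansion: δ_free = αΔT L = 16.3×10⁻⁶ × 154 × 1475 = 3.703 mm.
This is smaller than the 6.9 mm clearance, so the strut expands freely without reaching the stop — the stress is zero.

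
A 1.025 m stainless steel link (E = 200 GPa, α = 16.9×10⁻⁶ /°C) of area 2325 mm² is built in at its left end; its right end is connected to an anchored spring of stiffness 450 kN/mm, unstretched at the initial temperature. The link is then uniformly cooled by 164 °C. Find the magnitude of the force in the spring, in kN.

The unrestrained thermal change is αΔT L = 16.9×10⁻⁶ × 164 × 1025 = 2.841 mm.
With a force P in the spring, the elastic change of the link is PL/(AE) and that of the spring is P/k; compatibility requires their sum to equal δ_free.
P [ L/(AE) + 1/k ] = δ_free → P [ 1025/(2325×200×10³) + 1/(450×10³) ] = 2.841.
P = 2.841 / 4.427×10⁻⁶ = 641800 N.

P ≈ 642 kN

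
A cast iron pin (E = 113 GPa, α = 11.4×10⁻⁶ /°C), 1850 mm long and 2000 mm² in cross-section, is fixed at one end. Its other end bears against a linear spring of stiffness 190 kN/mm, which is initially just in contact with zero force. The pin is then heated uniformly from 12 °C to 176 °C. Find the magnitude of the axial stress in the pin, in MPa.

Free thermal expansion: δ_free = αΔT L = 11.4×10⁻⁶ × 164 × 1850 = 3.459 mm.
With a force P in the spring, the elastic change of the pin is PL/(AE) and that of the spring is P/k; compatibility requires their sum to equal δ_free.
P [ L/(AE) + 1/k ] = δ_free → P [ 1850/(2000×113×10³) + 1/(190×10³) ] = 3.459.
P = 3.459 / 1.345×10⁻⁵ = 257200 N.
σ = P/A = 257200/2000 = 128.6 MPa.

σ ≈ 129 MPa (compressive)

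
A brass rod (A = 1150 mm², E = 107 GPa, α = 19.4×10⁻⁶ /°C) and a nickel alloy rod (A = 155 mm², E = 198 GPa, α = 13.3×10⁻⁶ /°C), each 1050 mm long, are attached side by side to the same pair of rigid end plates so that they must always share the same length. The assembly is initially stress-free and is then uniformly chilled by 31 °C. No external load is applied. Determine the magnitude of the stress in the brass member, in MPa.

σ ≈ 4.04 MPa (tensile)

The brass has the larger α, so on cooling it would change length more than the nickel alloy if both were free. The rigid plates force a common final length, so the brass is put into tension and the nickel alloy into compression, with equal and opposite forces P (no external load).
Equating the net (thermal + elastic) strains gives |α₁ − α₂|·ΔT = P·[1/(A₁E₁) + 1/(A₂E₂)].
|α₁ − α₂|·ΔT = 6.1×10⁻⁶ × 31 = 0.0001891.
1/(A₁E₁) + 1/(A₂E₂) = 1/(1150×107×10³) + 1/(155×198×10³) = 4.071×10⁻⁸ N⁻¹.
P = 0.0001891 / 4.071×10⁻⁸ = 4645 N = 4.645 kN.
σ_{brass} = P/A₁ = 4645/1150 = 4.039 MPa, tensile.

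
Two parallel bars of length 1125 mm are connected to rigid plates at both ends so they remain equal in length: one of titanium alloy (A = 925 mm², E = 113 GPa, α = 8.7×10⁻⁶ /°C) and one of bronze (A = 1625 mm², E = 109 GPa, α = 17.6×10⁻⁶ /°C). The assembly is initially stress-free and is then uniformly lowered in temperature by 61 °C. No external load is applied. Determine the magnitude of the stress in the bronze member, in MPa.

σ ≈ 22 MPa (tensile)

Equilibrium of a rigid end plate with no external load gives equal and opposite internal forces ±P in the two members. Since α_{bronze} > α_{titanium alloy}, cooling drives the bronze into tension and the titanium alloy into compression.
Compatibility of the two members (thermal + elastic change equal): (α₁ − α₂)ΔT = P·[1/(A₁E₁) + 1/(A₂E₂)].
|α₁ − α₂|·ΔT = 8.9×10⁻⁶ × 61 = 0.0005429.
1/(A₁E₁) + 1/(A₂E₂) = 1/(925×113×10³) + 1/(1625×109×10³) = 1.521×10⁻⁸ N⁻¹.
So P = 0.0005429 / 1.521×10⁻⁸ = 35.69 kN.
σ_{bronze} = P/A₂ = 35690/1625 = 21.96 MPa, tensile.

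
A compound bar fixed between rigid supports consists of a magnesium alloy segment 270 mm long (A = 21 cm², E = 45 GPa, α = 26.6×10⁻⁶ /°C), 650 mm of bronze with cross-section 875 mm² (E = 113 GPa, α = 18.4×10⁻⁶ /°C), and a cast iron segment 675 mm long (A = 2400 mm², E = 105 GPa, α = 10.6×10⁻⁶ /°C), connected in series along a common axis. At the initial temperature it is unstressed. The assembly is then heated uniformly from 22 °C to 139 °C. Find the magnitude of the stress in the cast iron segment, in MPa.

If the supports were absent, the total length change would be Σ αᵢΔT Lᵢ = 26.6×10⁻⁶×117×270 + 18.4×10⁻⁶×117×650 + 10.6×10⁻⁶×117×675 = 3.077 mm.
The walls prevent any net length change, so an axial force P (same in every segment) develops. Compatibility: P · Σ Lᵢ/(AᵢEᵢ) = δ_free.
The series flexibility is Σ Lᵢ/(AᵢEᵢ) = 270/(2100×45×10³) + 650/(875×113×10³) + 675/(2400×105×10³) = 1.211×10⁻⁵ mm/N.
P = 3.077 / 1.211×10⁻⁵ = 254100 N = 254.1 kN, compressive.
σ_{cast iron} = P / A = 254100 / 2400 = 105.9 MPa.

σ ≈ 106 MPa (compressive)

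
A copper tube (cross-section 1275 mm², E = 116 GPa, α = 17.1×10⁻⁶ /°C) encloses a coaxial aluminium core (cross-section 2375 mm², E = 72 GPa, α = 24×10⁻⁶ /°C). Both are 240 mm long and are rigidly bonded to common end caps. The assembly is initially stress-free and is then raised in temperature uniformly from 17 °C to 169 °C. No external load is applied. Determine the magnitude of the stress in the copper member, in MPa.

The aluminium has the larger α, so on heating it would change length more than the copper if both were free. The rigid plates force a common final length, so the aluminium is put into compression and the copper into tension, with equal and opposite forces P (no external load).
Equating the net (thermal + elastic) strains gives |α₁ − α₂|·ΔT = P·[1/(A₁E₁) + 1/(A₂E₂)].
|α₁ − α₂|·ΔT = 6.9×10⁻⁶ × 152 = 0.001049.
1/(A₁E₁) + 1/(A₂E₂) = 1/(1275×116×10³) + 1/(2375×72×10³) = 1.261×10⁻⁸ N⁻¹.
P = 0.001049 / 1.261×10⁻⁸ = 83180 N = 83.18 kN.
σ_{copper} = P/A₁ = 83180/1275 = 65.24 MPa, tensile.

σ ≈ 65.2 MPa (tensile)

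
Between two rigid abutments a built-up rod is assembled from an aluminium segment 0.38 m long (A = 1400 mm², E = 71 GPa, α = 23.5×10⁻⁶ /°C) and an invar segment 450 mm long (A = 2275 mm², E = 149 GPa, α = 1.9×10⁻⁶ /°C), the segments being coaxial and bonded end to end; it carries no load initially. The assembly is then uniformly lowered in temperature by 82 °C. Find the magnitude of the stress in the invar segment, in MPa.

σ ≈ 68.5 MPa (tensile)

With the walls removed the bar would change length by δ_free = Σ αᵢΔT Lᵢ = 23.5×10⁻⁶×82×380 + 1.9×10⁻⁶×82×450 = 0.8024 mm.
The walls prevent any net length change, so an axial force P (same in every segment) develops. Compatibility: P · Σ Lᵢ/(AᵢEᵢ) = δ_free.
The series flexibility is Σ Lᵢ/(AᵢEᵢ) = 380/(1400×71×10³) + 450/(2275×149×10³) = 5.15×10⁻⁶ mm/N.
So P = 0.8024 / 5.15×10⁻⁶ = 155.8 kN, tensile.
σ_{invar} = P / A = 155800 / 2275 = 68.48 MPa.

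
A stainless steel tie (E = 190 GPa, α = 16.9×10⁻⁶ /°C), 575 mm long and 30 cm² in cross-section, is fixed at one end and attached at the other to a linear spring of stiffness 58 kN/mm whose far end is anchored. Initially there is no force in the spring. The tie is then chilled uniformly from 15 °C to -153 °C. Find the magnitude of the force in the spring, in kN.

The unrestrained thermal change is αΔT L = 16.9×10⁻⁶ × 168 × 575 = 1.633 mm.
With a force P in the spring, the elastic change of the tie is PL/(AE) and that of the spring is P/k; compatibility requires their sum to equal δ_free.
So P = δ_free / [L/(AE) + 1/k] = 1.633 / [ 575/(3000×190×10³) + 1/(58×10³) ].
P = 1.633 / 1.825×10⁻⁵ = 89450 N.

P ≈ 89.5 kN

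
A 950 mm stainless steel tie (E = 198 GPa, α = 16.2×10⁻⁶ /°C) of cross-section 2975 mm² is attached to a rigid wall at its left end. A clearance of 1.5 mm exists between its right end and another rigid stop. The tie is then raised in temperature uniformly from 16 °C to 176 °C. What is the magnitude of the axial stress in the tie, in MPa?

Free thermal elongation = αΔT L = 16.2×10⁻⁶ × 160 × 950 = 2.462 mm.
The gap closes (δ_free > 1.5 mm) and the wall then resists a further 2.462 − 1.5 = 0.9624 mm of expansion.
So σ = E(δ_free − g)/L = 198×10³ × 0.9624/950 = 200.6 MPa.

σ ≈ 201 MPa (compressive)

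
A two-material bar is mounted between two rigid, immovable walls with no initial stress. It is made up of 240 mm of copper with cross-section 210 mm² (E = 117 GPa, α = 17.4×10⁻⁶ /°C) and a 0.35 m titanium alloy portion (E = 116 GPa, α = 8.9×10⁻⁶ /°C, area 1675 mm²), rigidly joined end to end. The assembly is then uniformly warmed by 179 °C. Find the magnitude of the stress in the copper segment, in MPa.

σ ≈ 537 MPa (compressive)

If the supports were absent, the total length change would be Σ αᵢΔT Lᵢ = 17.4×10⁻⁶×179×240 + 8.9×10⁻⁶×179×350 = 1.305 mm.
The walls prevent any net length change, so an axial force P (same in every segment) develops. Compatibility: P · Σ Lᵢ/(AᵢEᵢ) = δ_free.
Σ Lᵢ/(AᵢEᵢ) = 240/(210×117×10³) + 350/(1675×116×10³) = 1.157×10⁻⁵ mm/N.
P = 1.305 / 1.157×10⁻⁵ = 112800 N = 112.8 kN, compressive.
σ_{copper} = P / A = 112800 / 210 = 537.2 MPa.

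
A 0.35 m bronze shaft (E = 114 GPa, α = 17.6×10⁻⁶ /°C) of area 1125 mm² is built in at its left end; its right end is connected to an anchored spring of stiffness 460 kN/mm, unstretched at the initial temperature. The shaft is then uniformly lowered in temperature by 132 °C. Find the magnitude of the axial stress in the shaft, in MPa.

σ ≈ 147 MPa (tensile)

If the spring were absent the shaft would shorten by αΔT L = 17.6×10⁻⁶ × 132 × 350 = 0.8131 mm.
Let P be the tensile force in the spring. The shaft extends elastically by PL/(AE) and the spring stretches by P/k; together these equal δ_free.
So P = δ_free / [L/(AE) + 1/k] = 0.8131 / [ 350/(1125×114×10³) + 1/(460×10³) ].
P = 0.8131 / 4.903×10⁻⁶ = 165800 N.
σ = P/A = 165800/1125 = 147.4 MPa.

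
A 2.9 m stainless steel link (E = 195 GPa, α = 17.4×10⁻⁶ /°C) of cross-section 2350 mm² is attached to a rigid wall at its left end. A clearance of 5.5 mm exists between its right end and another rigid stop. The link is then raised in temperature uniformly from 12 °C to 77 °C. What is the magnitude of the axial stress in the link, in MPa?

σ ≈ 0 MPa

Free thermal elongation = αΔT L = 17.4×10⁻⁶ × 65 × 2900 = 3.28 mm.
This is smaller than the 5.5 mm clearance, so the link expands freely without reaching the stop — the stress is zero.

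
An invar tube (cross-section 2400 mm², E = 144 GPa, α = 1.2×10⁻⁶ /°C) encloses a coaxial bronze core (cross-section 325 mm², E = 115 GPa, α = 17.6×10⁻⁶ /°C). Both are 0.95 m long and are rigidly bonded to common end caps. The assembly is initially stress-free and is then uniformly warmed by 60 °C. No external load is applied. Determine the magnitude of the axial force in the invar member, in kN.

P ≈ 33.2 kN (tensile in the invar)

The bronze has the larger α, so on heating it would change length more than the invar if both were free. The rigid plates force a common final length, so the bronze is put into compression and the invar into tension, with equal and opposite forces P (no external load).
Setting the final lengths equal and cancelling L: (α₁ − α₂)ΔT = P/(A₁E₁) + P/(A₂E₂).
|α₁ − α₂|·ΔT = 16.4×10⁻⁶ × 60 = 0.000984.
1/(A₁E₁) + 1/(A₂E₂) = 1/(2400×144×10³) + 1/(325×115×10³) = 2.965×10⁻⁸ N⁻¹.
P = 0.000984 / 2.965×10⁻⁸ = 33190 N = 33.19 kN.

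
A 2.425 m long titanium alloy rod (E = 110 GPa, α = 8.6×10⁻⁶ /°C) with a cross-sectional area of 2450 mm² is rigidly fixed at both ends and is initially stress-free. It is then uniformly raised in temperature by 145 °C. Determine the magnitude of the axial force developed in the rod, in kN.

With zero net strain, σ = E·αΔT = 110 GPa × 8.6×10⁻⁶ × 145 = 137.2 MPa.
P = AEαΔT = 2450 × 110×10³ × 8.6×10⁻⁶ × 145 = 336.1 kN (compressive).

P ≈ 336 kN (compressive)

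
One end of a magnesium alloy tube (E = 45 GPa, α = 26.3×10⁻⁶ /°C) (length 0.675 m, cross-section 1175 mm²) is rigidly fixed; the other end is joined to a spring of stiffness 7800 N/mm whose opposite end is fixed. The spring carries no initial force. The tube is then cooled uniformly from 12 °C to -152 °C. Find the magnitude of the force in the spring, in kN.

P ≈ 20.7 kN

The unrestrained thermal change is αΔT L = 26.3×10⁻⁶ × 164 × 675 = 2.911 mm.
With a force P in the spring, the elastic change of the tube is PL/(AE) and that of the spring is P/k; compatibility requires their sum to equal δ_free.
So P = δ_free / [L/(AE) + 1/k] = 2.911 / [ 675/(1175×45×10³) + 1/(7800) ].
P = 2.911 / 0.000141 = 20650 N.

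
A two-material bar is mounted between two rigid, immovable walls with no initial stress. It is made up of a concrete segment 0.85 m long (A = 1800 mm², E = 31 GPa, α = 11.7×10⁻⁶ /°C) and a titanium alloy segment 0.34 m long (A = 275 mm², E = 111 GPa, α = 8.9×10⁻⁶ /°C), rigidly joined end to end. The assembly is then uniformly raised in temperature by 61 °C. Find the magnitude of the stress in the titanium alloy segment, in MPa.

If the supports were absent, the total length change would be Σ αᵢΔT Lᵢ = 11.7×10⁻⁶×61×850 + 8.9×10⁻⁶×61×340 = 0.7912 mm.
The rigid supports impose zero overall length change; the single axial force P common to all segments must satisfy P Σ Lᵢ/(AᵢEᵢ) = δ_free.
Σ Lᵢ/(AᵢEᵢ) = 850/(1800×31×10³) + 340/(275×111×10³) = 2.637×10⁻⁵ mm/N.
Hence P = δ_free / Σ(L/AE) = 0.7912/2.637×10⁻⁵ = 30 kN (compressive).
σ_{titanium alloy} = P / A = 30000 / 275 = 109.1 MPa.

σ ≈ 109 MPa (compressive)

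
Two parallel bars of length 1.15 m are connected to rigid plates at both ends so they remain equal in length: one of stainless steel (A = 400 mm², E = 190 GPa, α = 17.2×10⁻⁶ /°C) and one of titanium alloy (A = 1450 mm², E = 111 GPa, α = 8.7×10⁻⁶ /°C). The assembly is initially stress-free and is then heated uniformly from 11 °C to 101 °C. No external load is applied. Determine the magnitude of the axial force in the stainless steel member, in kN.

P ≈ 39.5 kN (compressive in the stainless steel)

Both members must finish at the same length. With the larger α, the stainless steel tends to over-expand; the plates restrain it, putting the stainless steel in compression and the titanium alloy in tension. With no external load the two internal forces are equal and opposite, magnitude P.
Setting the final lengths equal and cancelling L: (α₁ − α₂)ΔT = P/(A₁E₁) + P/(A₂E₂).
|α₁ − α₂|·ΔT = 8.5×10⁻⁶ × 90 = 0.000765.
1/(A₁E₁) + 1/(A₂E₂) = 1/(400×190×10³) + 1/(1450×111×10³) = 1.937×10⁻⁸ N⁻¹.
P = 0.000765 / 1.937×10⁻⁸ = 39490 N = 39.49 kN.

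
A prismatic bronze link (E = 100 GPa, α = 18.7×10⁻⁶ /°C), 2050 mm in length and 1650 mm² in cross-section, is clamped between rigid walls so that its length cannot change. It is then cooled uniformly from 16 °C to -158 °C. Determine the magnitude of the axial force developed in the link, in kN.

Full restraint means ε = 0, so the stress is σ = EαΔT = 100×10³ × 18.7×10⁻⁶ × 174 = 325.4 MPa.
P = AEαΔT = 1650 × 100×10³ × 18.7×10⁻⁶ × 174 = 536.9 kN (tensile).

P ≈ 537 kN (tensile)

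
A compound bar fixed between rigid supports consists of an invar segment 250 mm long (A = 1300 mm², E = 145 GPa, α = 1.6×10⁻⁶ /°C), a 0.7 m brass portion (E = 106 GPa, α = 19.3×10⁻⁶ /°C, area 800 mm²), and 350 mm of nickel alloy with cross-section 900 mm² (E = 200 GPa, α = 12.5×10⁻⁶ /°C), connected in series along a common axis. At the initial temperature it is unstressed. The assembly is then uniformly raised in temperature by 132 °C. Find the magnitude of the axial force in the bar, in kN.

If the supports were absent, the total length change would be Σ αᵢΔT Lᵢ = 1.6×10⁻⁶×132×250 + 19.3×10⁻⁶×132×700 + 12.5×10⁻⁶×132×350 = 2.414 mm.
Since the ends are fixed, an axial force P builds up, equal in every segment, with P · Σ Lᵢ/(AᵢEᵢ) = δ_free.
Σ Lᵢ/(AᵢEᵢ) = 250/(1300×145×10³) + 700/(800×106×10³) + 350/(900×200×10³) = 1.153×10⁻⁵ mm/N.
So P = 2.414 / 1.153×10⁻⁵ = 209.4 kN, compressive.

P ≈ 209 kN (compressive)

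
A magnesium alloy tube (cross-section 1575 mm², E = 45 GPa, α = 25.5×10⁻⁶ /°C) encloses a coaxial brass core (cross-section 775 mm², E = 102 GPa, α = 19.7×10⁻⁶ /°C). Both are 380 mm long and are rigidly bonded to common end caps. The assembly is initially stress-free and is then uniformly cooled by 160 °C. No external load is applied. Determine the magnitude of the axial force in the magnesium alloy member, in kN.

P ≈ 34.7 kN (tensile in the magnesium alloy)

Equilibrium of a rigid end plate with no external load gives equal and opposite internal forces ±P in the two members. Since α_{magnesium alloy} > α_{brass}, cooling drives the magnesium alloy into tension and the brass into compression.
Setting the final lengths equal and cancelling L: (α₁ − α₂)ΔT = P/(A₁E₁) + P/(A₂E₂).
|α₁ − α₂|·ΔT = 5.8×10⁻⁶ × 160 = 0.000928.
1/(A₁E₁) + 1/(A₂E₂) = 1/(1575×45×10³) + 1/(775×102×10³) = 2.676×10⁻⁸ N⁻¹.
P = 0.000928 / 2.676×10⁻⁸ = 34680 N = 34.68 kN.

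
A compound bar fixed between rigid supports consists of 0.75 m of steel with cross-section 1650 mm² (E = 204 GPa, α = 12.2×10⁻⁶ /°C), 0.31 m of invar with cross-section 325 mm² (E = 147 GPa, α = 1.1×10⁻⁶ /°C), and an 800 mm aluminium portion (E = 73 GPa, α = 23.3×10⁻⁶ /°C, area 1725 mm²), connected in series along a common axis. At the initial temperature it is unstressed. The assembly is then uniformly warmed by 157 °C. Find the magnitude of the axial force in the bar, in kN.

Free thermal expansion of the whole bar: Σ αᵢΔT Lᵢ = 12.2×10⁻⁶×157×750 + 1.1×10⁻⁶×157×310 + 23.3×10⁻⁶×157×800 = 4.417 mm.
Since the ends are fixed, an axial force P builds up, equal in every segment, with P · Σ Lᵢ/(AᵢEᵢ) = δ_free.
Σ Lᵢ/(AᵢEᵢ) = 750/(1650×204×10³) + 310/(325×147×10³) + 800/(1725×73×10³) = 1.507×10⁻⁵ mm/N.
Hence P = δ_free / Σ(L/AE) = 4.417/1.507×10⁻⁵ = 293.1 kN (compressive).

P ≈ 293 kN (compressive)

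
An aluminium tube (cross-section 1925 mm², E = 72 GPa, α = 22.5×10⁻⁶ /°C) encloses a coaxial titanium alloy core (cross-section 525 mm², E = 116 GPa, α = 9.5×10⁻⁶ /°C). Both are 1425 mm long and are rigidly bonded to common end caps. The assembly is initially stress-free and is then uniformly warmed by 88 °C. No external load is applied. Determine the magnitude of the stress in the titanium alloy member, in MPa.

Equilibrium of a rigid end plate with no external load gives equal and opposite internal forces ±P in the two members. Since α_{aluminium} > α_{titanium alloy}, heating drives the aluminium into compression and the titanium alloy into tension.
Equating the net (thermal + elastic) strains gives |α₁ − α₂|·ΔT = P·[1/(A₁E₁) + 1/(A₂E₂)].
|α₁ − α₂|·ΔT = 13×10⁻⁶ × 88 = 0.001144.
1/(A₁E₁) + 1/(A₂E₂) = 1/(1925×72×10³) + 1/(525×116×10³) = 2.364×10⁻⁸ N⁻¹.
So P = 0.001144 / 2.364×10⁻⁸ = 48.4 kN.
σ_{titanium alloy} = P/A₂ = 48400/525 = 92.19 MPa, tensile.

σ ≈ 92.2 MPa (tensile)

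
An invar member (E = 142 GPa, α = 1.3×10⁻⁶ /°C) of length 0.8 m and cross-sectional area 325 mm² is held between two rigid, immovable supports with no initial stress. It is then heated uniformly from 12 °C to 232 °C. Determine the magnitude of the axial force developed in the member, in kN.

The ends cannot move, so σ = EαΔT = 142×10³ × 1.3×10⁻⁶ × 220 = 40.61 MPa.
Then P = σA = 40.61 × 325 mm² = 13.2 kN, compressive.

P ≈ 13.2 kN (compressive)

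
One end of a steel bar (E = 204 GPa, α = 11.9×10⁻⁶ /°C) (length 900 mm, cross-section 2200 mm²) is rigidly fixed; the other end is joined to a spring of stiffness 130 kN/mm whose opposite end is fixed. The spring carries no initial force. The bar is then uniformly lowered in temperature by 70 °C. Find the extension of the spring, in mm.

The unrestrained thermal change is αΔT L = 11.9×10⁻⁶ × 70 × 900 = 0.7497 mm.
With a force P in the spring, the elastic change of the bar is PL/(AE) and that of the spring is P/k; compatibility requires their sum to equal δ_free.
So P = δ_free / [L/(AE) + 1/k] = 0.7497 / [ 900/(2200×204×10³) + 1/(130×10³) ].
P = 0.7497 / 9.698×10⁻⁶ = 77310 N.
Spring extension = P/k = 77310/(130×10³) = 0.5947 mm.

δ ≈ 0.595 mm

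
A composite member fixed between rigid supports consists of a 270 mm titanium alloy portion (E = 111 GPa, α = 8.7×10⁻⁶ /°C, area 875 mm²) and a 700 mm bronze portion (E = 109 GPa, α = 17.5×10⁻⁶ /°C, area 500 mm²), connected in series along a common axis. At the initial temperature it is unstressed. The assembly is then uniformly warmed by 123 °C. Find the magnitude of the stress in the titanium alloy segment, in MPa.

With the walls removed the bar would change length by δ_free = Σ αᵢΔT Lᵢ = 8.7×10⁻⁶×123×270 + 17.5×10⁻⁶×123×700 = 1.796 mm.
The walls prevent any net length change, so an axial force P (same in every segment) develops. Compatibility: P · Σ Lᵢ/(AᵢEᵢ) = δ_free.
The series flexibility is Σ Lᵢ/(AᵢEᵢ) = 270/(875×111×10³) + 700/(500×109×10³) = 1.562×10⁻⁵ mm/N.
So P = 1.796 / 1.562×10⁻⁵ = 114.9 kN, compressive.
σ_{titanium alloy} = P / A = 114900 / 875 = 131.3 MPa.

σ ≈ 131 MPa (compressive)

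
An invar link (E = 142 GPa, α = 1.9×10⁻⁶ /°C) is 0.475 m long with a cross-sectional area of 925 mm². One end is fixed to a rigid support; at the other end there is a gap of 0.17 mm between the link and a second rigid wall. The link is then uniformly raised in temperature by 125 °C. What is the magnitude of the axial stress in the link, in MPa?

Free thermal elongation = αΔT L = 1.9×10⁻⁶ × 125 × 475 = 0.1128 mm.
This is smaller than the 0.17 mm clearance, so the link expands freely without reaching the stop — the stress is zero.

σ ≈ 0 MPa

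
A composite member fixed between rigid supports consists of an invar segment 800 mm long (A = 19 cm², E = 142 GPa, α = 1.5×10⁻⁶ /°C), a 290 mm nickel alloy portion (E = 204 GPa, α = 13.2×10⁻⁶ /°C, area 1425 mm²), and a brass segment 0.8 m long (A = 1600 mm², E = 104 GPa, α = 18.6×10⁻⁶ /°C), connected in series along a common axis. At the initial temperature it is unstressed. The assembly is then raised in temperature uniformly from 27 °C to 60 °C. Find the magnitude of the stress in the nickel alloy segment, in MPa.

Free thermal expansion of the whole bar: Σ αᵢΔT Lᵢ = 1.5×10⁻⁶×33×800 + 13.2×10⁻⁶×33×290 + 18.6×10⁻⁶×33×800 = 0.657 mm.
The rigid supports impose zero overall length change; the single axial force P common to all segments must satisfy P Σ Lᵢ/(AᵢEᵢ) = δ_free.
The series flexibility is Σ Lᵢ/(AᵢEᵢ) = 800/(1900×142×10³) + 290/(1425×204×10³) + 800/(1600×104×10³) = 8.77×10⁻⁶ mm/N.
So P = 0.657 / 8.77×10⁻⁶ = 74.91 kN, compressive.
σ_{nickel alloy} = P / A = 74910 / 1425 = 52.57 MPa.

σ ≈ 52.6 MPa (compressive)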